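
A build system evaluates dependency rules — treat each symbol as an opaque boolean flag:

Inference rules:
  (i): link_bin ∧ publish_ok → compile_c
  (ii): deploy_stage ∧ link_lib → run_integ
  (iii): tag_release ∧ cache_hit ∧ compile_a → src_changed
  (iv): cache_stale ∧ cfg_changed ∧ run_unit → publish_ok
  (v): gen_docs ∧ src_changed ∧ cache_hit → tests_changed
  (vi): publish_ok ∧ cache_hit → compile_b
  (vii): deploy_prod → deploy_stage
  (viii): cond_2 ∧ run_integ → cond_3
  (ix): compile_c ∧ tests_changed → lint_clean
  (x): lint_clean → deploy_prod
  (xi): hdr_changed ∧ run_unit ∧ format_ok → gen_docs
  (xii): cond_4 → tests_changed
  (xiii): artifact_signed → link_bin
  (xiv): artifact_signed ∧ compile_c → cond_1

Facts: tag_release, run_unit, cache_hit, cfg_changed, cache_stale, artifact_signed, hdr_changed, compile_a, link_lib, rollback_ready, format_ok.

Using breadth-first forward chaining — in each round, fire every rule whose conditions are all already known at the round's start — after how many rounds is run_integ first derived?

[1] (iii) [tag_release ∧ cache_hit ∧ compile_a → src_changed]; (iv) [cache_stale ∧ cfg_changed ∧ run_unit → publish_ok]; (xi) [hdr_changed ∧ run_unit ∧ format_ok → gen_docs]; (xiii) [artifact_signed → link_bin]. ⇒ new: src_changed, publish_ok, gen_docs, link_bin.
[2] (i) [link_bin ∧ publish_ok → compile_c]; (v) [gen_docs ∧ src_changed ∧ cache_hit → tests_changed]; (vi) [publish_ok ∧ cache_hit → compile_b]. ⇒ new: compile_c, tests_changed, compile_b.
[3] (ix) [compile_c ∧ tests_changed → lint_clean]; (xiv) [artifact_signed ∧ compile_c → cond_1]. ⇒ new: lint_clean, cond_1.
[4] (x) [lint_clean → deploy_prod]. ⇒ new: deploy_prod.
[5] (vii) [deploy_prod → deploy_stage]. ⇒ new: deploy_stage.
[6] (ii) [deploy_stage ∧ link_lib → run_integ]. ⇒ new: run_integ.
run_integ first appears in round 6.

6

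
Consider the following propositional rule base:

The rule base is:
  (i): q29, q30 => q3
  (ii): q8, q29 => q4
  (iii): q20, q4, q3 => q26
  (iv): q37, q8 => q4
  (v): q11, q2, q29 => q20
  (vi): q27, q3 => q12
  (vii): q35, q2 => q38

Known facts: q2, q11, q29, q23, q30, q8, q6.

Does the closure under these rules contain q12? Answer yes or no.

Round 1: (i) [q29, q30 => q3]; (ii) [q8, q29 => q4]; (v) [q11, q2, q29 => q20]. New: q3, q4, q20.
Round 2: (iii) [q20, q4, q3 => q26]. New: q26.
Fixed point reached. q12 is concluded only by (vi); (vi) needs q27 (never derived).

no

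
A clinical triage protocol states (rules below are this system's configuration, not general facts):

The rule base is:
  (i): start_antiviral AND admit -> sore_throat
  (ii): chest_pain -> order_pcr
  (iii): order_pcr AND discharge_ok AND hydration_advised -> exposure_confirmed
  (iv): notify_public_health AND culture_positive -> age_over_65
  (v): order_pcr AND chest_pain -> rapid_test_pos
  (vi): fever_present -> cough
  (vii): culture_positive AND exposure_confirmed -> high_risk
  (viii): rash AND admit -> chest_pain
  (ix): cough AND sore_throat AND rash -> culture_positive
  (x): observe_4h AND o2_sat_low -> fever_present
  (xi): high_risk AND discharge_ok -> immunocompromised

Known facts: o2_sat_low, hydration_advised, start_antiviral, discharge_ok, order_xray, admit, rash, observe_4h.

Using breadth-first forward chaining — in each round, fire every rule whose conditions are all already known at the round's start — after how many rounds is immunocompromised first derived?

5

Round 1 — (i), (viii), (x), derive sore_throat, chest_pain, fever_present.
Round 2 — (ii), (vi), derive order_pcr, cough.
Round 3 — (iii), (v), (ix), derive exposure_confirmed, rapid_test_pos, culture_positive.
Round 4 — (vii), derive high_risk.
Round 5 — (xi), derive immunocompromised.
immunocompromised first appears in round 5.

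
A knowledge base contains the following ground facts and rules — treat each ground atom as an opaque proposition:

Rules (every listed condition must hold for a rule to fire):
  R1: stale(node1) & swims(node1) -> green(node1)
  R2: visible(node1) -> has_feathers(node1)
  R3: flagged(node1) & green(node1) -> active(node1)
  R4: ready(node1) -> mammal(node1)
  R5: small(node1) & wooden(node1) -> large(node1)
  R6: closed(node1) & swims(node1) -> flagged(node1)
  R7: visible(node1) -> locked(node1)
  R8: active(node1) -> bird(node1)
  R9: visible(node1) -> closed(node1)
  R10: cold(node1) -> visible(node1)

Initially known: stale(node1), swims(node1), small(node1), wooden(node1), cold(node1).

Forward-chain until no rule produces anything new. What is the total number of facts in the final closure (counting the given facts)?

Round 1: R1 [stale(node1) & swims(node1) -> green(node1)]; R5 [small(node1) & wooden(node1) -> large(node1)]; R10 [cold(node1) -> visible(node1)]. Adds green(node1), large(node1), visible(node1).
Round 2: R2 [visible(node1) -> has_feathers(node1)]; R7 [visible(node1) -> locked(node1)]; R9 [visible(node1) -> closed(node1)]. Adds has_feathers(node1), locked(node1), closed(node1).
Round 3: R6 [closed(node1) & swims(node1) -> flagged(node1)]. Adds flagged(node1).
Round 4: R3 [flagged(node1) & green(node1) -> active(node1)]. Adds active(node1).
Round 5: R8 [active(node1) -> bird(node1)]. Adds bird(node1).
Closure: {active(node1), bird(node1), closed(node1), cold(node1), flagged(node1), green(node1), has_feathers(node1), large(node1), locked(node1), small(node1), stale(node1), swims(node1), visible(node1), wooden(node1)} — 14 facts.

14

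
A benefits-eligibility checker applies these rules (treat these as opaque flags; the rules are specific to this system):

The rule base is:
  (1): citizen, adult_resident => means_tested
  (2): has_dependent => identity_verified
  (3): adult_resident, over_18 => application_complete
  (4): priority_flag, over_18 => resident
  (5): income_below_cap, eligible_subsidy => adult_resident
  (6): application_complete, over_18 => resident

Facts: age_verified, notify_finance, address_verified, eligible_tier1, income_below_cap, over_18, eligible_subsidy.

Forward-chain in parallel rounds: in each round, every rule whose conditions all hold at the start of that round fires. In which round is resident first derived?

3

[1] (5) [income_below_cap, eligible_subsidy => adult_resident]. ⇒ new: adult_resident.
[2] (3) [adult_resident, over_18 => application_complete]. ⇒ new: application_complete.
[3] (6) [application_complete, over_18 => resident]. ⇒ new: resident.
resident first appears in round 3.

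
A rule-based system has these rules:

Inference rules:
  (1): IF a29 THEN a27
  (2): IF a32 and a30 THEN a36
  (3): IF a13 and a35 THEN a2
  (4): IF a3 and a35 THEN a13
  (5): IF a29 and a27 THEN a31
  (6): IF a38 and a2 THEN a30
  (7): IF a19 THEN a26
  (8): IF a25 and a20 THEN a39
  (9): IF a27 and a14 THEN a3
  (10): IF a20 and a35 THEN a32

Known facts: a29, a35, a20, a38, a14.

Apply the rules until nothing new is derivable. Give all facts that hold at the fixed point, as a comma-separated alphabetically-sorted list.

Round 1 fires (1), (10), giving a27, a32.
Round 2 fires (5), (9), giving a31, a3.
Round 3 fires (4), giving a13.
Round 4 fires (3), giving a2.
Round 5 fires (6), giving a30.
Round 6 fires (2), giving a36.

a13, a14, a2, a20, a27, a29, a3, a30, a31, a32, a35, a36, a38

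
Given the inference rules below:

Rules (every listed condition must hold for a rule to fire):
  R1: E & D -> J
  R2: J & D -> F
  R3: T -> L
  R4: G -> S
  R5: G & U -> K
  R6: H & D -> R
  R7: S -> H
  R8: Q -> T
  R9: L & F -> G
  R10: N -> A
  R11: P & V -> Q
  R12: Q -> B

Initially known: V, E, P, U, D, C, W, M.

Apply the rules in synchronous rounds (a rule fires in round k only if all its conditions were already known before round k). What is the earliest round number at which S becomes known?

Round 1 — R1, R11, derive J, Q.
Round 2 — R2, R8, R12, derive F, T, B.
Round 3 — R3, derive L.
Round 4 — R9, derive G.
Round 5 — R4, R5, derive S, K.
S first appears in round 5.

5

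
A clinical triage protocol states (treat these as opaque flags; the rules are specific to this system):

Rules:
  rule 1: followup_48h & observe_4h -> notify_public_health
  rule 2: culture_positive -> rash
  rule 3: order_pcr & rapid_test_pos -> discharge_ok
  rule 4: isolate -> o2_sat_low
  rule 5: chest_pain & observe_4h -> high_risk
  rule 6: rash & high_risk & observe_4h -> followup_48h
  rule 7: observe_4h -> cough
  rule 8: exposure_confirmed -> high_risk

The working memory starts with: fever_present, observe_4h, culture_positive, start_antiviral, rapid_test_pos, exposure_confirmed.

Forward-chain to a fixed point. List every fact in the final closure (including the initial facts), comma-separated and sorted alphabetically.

[1] rule 2 [culture_positive -> rash]; rule 7 [observe_4h -> cough]; rule 8 [exposure_confirmed -> high_risk]. ⇒ new: rash, cough, high_risk.
[2] rule 6 [rash & high_risk & observe_4h -> followup_48h]. ⇒ new: followup_48h.
[3] rule 1 [followup_48h & observe_4h -> notify_public_health]. ⇒ new: notify_public_health.

cough, culture_positive, exposure_confirmed, fever_present, followup_48h, high_risk, notify_public_health, observe_4h, rapid_test_pos, rash, start_antiviral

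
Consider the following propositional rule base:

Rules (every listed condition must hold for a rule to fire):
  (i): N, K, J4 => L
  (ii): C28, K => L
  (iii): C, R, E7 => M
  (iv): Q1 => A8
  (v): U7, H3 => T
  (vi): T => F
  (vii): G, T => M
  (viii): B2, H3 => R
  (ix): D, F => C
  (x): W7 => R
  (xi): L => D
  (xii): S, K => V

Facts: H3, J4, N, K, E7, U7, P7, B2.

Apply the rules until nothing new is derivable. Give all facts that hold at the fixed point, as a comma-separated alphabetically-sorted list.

B2, C, D, E7, F, H3, J4, K, L, M, N, P7, R, T, U7

Round 1 — (i), (v), (viii), derive L, T, R.
Round 2 — (vi), (xi), derive F, D.
Round 3 — (ix), derive C.
Round 4 — (iii), derive M.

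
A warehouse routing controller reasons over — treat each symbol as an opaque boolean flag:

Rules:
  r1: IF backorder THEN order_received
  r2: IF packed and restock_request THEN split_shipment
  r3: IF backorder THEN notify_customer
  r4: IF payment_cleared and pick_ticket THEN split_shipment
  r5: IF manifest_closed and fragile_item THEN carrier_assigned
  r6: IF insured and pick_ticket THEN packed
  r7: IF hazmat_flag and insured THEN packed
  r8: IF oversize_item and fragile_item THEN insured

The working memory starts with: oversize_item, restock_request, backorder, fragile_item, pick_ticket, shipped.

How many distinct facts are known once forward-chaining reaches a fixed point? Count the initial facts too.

Round 1: r1 [IF backorder THEN order_received]; r3 [IF backorder THEN notify_customer]; r8 [IF oversize_item and fragile_item THEN insured]. New: order_received, notify_customer, insured.
Round 2: r6 [IF insured and pick_ticket THEN packed]. New: packed.
Round 3: r2 [IF packed and restock_request THEN split_shipment]. New: split_shipment.
Closure: {backorder, fragile_item, insured, notify_customer, order_received, oversize_item, packed, pick_ticket, restock_request, shipped, split_shipment} — 11 facts.

11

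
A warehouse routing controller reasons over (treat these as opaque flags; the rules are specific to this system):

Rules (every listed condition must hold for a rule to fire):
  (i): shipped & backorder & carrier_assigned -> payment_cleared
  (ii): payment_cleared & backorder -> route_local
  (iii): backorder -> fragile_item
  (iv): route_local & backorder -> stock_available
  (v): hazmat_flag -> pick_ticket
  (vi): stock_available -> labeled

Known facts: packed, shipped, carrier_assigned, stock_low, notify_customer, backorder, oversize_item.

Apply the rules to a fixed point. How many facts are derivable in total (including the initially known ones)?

12

Round 1: (i) [shipped & backorder & carrier_assigned -> payment_cleared]; (iii) [backorder -> fragile_item]. Adds payment_cleared, fragile_item.
Round 2: (ii) [payment_cleared & backorder -> route_local]. Adds route_local.
Round 3: (iv) [route_local & backorder -> stock_available]. Adds stock_available.
Round 4: (vi) [stock_available -> labeled]. Adds labeled.
Closure: {backorder, carrier_assigned, fragile_item, labeled, notify_customer, oversize_item, packed, payment_cleared, route_local, shipped, stock_available, stock_low} — 12 facts.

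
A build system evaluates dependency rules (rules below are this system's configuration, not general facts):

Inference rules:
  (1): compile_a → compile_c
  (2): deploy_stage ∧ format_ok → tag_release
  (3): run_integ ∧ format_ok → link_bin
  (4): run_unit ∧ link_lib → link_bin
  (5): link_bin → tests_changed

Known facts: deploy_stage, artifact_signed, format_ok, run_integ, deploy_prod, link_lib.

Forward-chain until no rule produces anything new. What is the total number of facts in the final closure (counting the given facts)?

Round 1 — (2), (3), derive tag_release, link_bin.
Round 2 — (5), derive tests_changed.
Closure: {artifact_signed, deploy_prod, deploy_stage, format_ok, link_bin, link_lib, run_integ, tag_release, tests_changed} — 9 facts.

9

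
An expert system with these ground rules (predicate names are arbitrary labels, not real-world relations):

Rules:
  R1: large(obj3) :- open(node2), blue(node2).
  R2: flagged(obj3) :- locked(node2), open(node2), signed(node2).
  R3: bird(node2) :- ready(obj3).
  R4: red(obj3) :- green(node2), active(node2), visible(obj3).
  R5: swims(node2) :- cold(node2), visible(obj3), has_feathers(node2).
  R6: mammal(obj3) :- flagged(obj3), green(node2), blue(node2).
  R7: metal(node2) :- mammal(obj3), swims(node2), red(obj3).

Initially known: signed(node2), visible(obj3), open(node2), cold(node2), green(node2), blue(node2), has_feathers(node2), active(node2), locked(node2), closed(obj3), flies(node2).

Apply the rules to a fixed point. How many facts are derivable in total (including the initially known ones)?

[1] R1 [large(obj3) :- open(node2), blue(node2).]; R2 [flagged(obj3) :- locked(node2), open(node2), signed(node2).]; R4 [red(obj3) :- green(node2), active(node2), visible(obj3).]; R5 [swims(node2) :- cold(node2), visible(obj3), has_feathers(node2).]. ⇒ new: large(obj3), flagged(obj3), red(obj3), swims(node2).
[2] R6 [mammal(obj3) :- flagged(obj3), green(node2), blue(node2).]. ⇒ new: mammal(obj3).
[3] R7 [metal(node2) :- mammal(obj3), swims(node2), red(obj3).]. ⇒ new: metal(node2).
Closure: {active(node2), blue(node2), closed(obj3), cold(node2), flagged(obj3), flies(node2), green(node2), has_feathers(node2), large(obj3), locked(node2), mammal(obj3), metal(node2), open(node2), red(obj3), signed(node2), swims(node2), visible(obj3)} — 17 facts.

17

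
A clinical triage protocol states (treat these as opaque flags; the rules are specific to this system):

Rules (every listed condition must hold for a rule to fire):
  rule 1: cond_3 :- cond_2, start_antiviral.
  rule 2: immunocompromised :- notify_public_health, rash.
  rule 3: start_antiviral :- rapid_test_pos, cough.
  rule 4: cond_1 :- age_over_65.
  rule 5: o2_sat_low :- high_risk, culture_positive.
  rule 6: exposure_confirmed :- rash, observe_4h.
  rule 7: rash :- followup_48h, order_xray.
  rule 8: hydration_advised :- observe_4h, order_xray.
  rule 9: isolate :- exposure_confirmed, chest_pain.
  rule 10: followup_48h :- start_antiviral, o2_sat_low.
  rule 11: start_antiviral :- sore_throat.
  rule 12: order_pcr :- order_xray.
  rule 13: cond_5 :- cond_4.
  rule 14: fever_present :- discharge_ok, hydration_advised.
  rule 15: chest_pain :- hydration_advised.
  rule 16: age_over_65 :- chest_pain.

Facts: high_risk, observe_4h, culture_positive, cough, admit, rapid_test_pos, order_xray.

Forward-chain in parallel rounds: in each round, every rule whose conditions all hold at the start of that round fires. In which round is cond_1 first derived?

4

Round 1 — rule 3, rule 5, rule 8, rule 12, derive start_antiviral, o2_sat_low, hydration_advised, order_pcr.
Round 2 — rule 10, rule 15, derive followup_48h, chest_pain.
Round 3 — rule 7, rule 16, derive rash, age_over_65.
Round 4 — rule 4, rule 6, derive cond_1, exposure_confirmed.
cond_1 first appears in round 4.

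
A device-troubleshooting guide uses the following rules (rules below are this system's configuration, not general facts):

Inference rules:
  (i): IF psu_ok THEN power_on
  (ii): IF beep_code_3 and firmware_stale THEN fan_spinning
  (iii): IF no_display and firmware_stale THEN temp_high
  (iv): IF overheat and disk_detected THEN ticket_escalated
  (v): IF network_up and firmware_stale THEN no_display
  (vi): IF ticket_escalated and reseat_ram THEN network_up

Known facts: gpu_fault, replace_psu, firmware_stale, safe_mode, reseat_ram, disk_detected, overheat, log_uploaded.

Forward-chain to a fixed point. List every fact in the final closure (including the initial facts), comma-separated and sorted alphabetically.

disk_detected, firmware_stale, gpu_fault, log_uploaded, network_up, no_display, overheat, replace_psu, reseat_ram, safe_mode, temp_high, ticket_escalated

[1] (iv) [IF overheat and disk_detected THEN ticket_escalated]. ⇒ new: ticket_escalated.
[2] (vi) [IF ticket_escalated and reseat_ram THEN network_up]. ⇒ new: network_up.
[3] (v) [IF network_up and firmware_stale THEN no_display]. ⇒ new: no_display.
[4] (iii) [IF no_display and firmware_stale THEN temp_high]. ⇒ new: temp_high.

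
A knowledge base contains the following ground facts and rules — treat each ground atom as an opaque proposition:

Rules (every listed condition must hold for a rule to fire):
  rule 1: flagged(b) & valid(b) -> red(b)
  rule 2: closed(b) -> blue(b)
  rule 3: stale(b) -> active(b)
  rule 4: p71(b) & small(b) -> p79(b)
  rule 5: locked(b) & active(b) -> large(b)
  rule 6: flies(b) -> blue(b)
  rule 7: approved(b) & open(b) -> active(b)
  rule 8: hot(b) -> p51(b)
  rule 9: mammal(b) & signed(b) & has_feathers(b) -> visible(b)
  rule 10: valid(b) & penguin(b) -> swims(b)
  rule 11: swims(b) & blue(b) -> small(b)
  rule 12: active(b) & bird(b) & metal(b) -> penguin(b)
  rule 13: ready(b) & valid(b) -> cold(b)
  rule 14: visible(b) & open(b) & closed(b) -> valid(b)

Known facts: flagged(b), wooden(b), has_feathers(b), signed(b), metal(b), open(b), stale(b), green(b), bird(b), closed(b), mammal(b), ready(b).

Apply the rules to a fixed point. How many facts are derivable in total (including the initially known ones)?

[1] rule 2 [closed(b) -> blue(b)]; rule 3 [stale(b) -> active(b)]; rule 9 [mammal(b) & signed(b) & has_feathers(b) -> visible(b)]. ⇒ new: blue(b), active(b), visible(b).
[2] rule 12 [active(b) & bird(b) & metal(b) -> penguin(b)]; rule 14 [visible(b) & open(b) & closed(b) -> valid(b)]. ⇒ new: penguin(b), valid(b).
[3] rule 1 [flagged(b) & valid(b) -> red(b)]; rule 10 [valid(b) & penguin(b) -> swims(b)]; rule 13 [ready(b) & valid(b) -> cold(b)]. ⇒ new: red(b), swims(b), cold(b).
[4] rule 11 [swims(b) & blue(b) -> small(b)]. ⇒ new: small(b).
Closure: {active(b), bird(b), blue(b), closed(b), cold(b), flagged(b), green(b), has_feathers(b), mammal(b), metal(b), open(b), penguin(b), ready(b), red(b), signed(b), small(b), stale(b), swims(b), valid(b), visible(b), wooden(b)} — 21 facts.

21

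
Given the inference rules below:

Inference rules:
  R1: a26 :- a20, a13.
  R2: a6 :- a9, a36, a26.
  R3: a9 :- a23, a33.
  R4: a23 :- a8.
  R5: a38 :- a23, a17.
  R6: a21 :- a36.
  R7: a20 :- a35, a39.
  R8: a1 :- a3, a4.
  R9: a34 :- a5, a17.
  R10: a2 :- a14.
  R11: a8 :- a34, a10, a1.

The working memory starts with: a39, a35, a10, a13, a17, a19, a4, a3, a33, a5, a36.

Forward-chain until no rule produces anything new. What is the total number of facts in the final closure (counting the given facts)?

21

Round 1 fires R6, R7, R8, R9, giving a21, a20, a1, a34.
Round 2 fires R1, R11, giving a26, a8.
Round 3 fires R4, giving a23.
Round 4 fires R3, R5, giving a9, a38.
Round 5 fires R2, giving a6.
Closure: {a1, a10, a13, a17, a19, a20, a21, a23, a26, a3, a33, a34, a35, a36, a38, a39, a4, a5, a6, a8, a9} — 21 facts.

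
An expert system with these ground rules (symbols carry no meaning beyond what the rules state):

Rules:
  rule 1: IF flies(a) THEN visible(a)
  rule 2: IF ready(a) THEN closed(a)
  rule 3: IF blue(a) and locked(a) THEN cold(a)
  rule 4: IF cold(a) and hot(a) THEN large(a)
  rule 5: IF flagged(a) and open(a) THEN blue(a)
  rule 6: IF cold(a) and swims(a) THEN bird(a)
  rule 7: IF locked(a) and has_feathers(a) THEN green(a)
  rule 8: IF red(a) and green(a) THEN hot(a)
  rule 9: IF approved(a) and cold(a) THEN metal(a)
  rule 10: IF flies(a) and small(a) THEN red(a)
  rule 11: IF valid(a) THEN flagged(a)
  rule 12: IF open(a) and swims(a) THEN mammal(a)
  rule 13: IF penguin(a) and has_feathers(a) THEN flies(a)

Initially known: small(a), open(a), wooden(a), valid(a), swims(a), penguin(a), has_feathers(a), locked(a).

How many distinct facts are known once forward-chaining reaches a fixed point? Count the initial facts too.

19

Round 1 fires rule 7, rule 11, rule 12, rule 13, giving green(a), flagged(a), mammal(a), flies(a).
Round 2 fires rule 1, rule 5, rule 10, giving visible(a), blue(a), red(a).
Round 3 fires rule 3, rule 8, giving cold(a), hot(a).
Round 4 fires rule 4, rule 6, giving large(a), bird(a).
Closure: {bird(a), blue(a), cold(a), flagged(a), flies(a), green(a), has_feathers(a), hot(a), large(a), locked(a), mammal(a), open(a), penguin(a), red(a), small(a), swims(a), valid(a), visible(a), wooden(a)} — 19 facts.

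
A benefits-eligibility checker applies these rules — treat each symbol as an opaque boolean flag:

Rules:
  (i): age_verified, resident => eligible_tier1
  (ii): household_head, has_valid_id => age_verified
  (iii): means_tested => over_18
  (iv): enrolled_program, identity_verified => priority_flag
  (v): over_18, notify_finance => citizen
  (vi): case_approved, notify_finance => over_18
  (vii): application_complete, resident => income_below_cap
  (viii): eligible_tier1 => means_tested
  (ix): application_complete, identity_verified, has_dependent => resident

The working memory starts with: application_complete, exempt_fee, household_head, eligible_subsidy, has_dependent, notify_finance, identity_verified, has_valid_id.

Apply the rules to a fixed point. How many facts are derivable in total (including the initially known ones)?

15

Round 1: (ii) [household_head, has_valid_id => age_verified]; (ix) [application_complete, identity_verified, has_dependent => resident]. Adds age_verified, resident.
Round 2: (i) [age_verified, resident => eligible_tier1]; (vii) [application_complete, resident => income_below_cap]. Adds eligible_tier1, income_below_cap.
Round 3: (viii) [eligible_tier1 => means_tested]. Adds means_tested.
Round 4: (iii) [means_tested => over_18]. Adds over_18.
Round 5: (v) [over_18, notify_finance => citizen]. Adds citizen.
Closure: {age_verified, application_complete, citizen, eligible_subsidy, eligible_tier1, exempt_fee, has_dependent, has_valid_id, household_head, identity_verified, income_below_cap, means_tested, notify_finance, over_18, resident} — 15 facts.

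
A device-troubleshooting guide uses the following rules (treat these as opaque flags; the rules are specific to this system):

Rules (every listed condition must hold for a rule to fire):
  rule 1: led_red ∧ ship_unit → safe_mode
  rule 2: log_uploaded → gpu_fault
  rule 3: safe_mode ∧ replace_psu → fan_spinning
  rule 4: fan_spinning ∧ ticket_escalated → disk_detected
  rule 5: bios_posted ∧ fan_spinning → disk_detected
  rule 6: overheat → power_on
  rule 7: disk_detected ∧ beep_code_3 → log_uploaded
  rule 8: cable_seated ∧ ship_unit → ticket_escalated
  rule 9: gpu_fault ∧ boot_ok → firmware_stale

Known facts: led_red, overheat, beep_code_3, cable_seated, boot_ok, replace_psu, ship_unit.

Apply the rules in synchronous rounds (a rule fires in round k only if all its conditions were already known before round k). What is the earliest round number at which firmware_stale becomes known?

6

Round 1: rule 1 [led_red ∧ ship_unit → safe_mode]; rule 6 [overheat → power_on]; rule 8 [cable_seated ∧ ship_unit → ticket_escalated]. Adds safe_mode, power_on, ticket_escalated.
Round 2: rule 3 [safe_mode ∧ replace_psu → fan_spinning]. Adds fan_spinning.
Round 3: rule 4 [fan_spinning ∧ ticket_escalated → disk_detected]. Adds disk_detected.
Round 4: rule 7 [disk_detected ∧ beep_code_3 → log_uploaded]. Adds log_uploaded.
Round 5: rule 2 [log_uploaded → gpu_fault]. Adds gpu_fault.
Round 6: rule 9 [gpu_fault ∧ boot_ok → firmware_stale]. Adds firmware_stale.
firmware_stale first appears in round 6.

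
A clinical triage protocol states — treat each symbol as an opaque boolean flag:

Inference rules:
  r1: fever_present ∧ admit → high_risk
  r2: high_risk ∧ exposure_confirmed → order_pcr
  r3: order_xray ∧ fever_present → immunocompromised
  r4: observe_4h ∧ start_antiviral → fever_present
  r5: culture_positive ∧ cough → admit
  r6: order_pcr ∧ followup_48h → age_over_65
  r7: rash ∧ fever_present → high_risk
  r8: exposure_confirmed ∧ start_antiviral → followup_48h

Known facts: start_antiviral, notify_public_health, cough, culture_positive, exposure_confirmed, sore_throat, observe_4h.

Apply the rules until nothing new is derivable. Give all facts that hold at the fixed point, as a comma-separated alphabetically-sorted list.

[1] r4 [observe_4h ∧ start_antiviral → fever_present]; r5 [culture_positive ∧ cough → admit]; r8 [exposure_confirmed ∧ start_antiviral → followup_48h]. ⇒ new: fever_present, admit, followup_48h.
[2] r1 [fever_present ∧ admit → high_risk]. ⇒ new: high_risk.
[3] r2 [high_risk ∧ exposure_confirmed → order_pcr]. ⇒ new: order_pcr.
[4] r6 [order_pcr ∧ followup_48h → age_over_65]. ⇒ new: age_over_65.

admit, age_over_65, cough, culture_positive, exposure_confirmed, fever_present, followup_48h, high_risk, notify_public_health, observe_4h, order_pcr, sore_throat, start_antiviral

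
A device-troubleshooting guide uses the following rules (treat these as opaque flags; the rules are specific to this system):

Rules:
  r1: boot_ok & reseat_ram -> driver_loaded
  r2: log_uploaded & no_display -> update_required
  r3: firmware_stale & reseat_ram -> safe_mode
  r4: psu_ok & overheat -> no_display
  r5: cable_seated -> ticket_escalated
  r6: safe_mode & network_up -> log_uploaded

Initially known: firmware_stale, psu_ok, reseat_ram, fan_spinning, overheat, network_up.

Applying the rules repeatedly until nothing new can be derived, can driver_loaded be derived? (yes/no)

Round 1: r3 [firmware_stale & reseat_ram -> safe_mode]; r4 [psu_ok & overheat -> no_display]. New: safe_mode, no_display.
Round 2: r6 [safe_mode & network_up -> log_uploaded]. New: log_uploaded.
Round 3: r2 [log_uploaded & no_display -> update_required]. New: update_required.
Fixed point reached. driver_loaded is concluded only by r1; r1 needs boot_ok (never derived).

no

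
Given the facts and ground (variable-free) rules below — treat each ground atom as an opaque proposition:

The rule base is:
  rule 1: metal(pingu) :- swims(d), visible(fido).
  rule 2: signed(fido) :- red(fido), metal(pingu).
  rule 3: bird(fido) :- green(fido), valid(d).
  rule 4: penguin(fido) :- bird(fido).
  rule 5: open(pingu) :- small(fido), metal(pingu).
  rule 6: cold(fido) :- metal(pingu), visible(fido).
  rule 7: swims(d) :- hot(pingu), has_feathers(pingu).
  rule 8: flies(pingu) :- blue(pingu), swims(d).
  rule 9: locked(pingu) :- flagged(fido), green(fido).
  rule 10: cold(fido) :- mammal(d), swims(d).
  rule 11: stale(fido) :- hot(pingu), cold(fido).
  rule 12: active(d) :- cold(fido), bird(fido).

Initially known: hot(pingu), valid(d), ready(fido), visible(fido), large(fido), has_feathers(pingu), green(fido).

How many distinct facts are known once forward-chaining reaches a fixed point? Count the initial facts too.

Round 1: rule 3 [bird(fido) :- green(fido), valid(d).]; rule 7 [swims(d) :- hot(pingu), has_feathers(pingu).]. New: bird(fido), swims(d).
Round 2: rule 1 [metal(pingu) :- swims(d), visible(fido).]; rule 4 [penguin(fido) :- bird(fido).]. New: metal(pingu), penguin(fido).
Round 3: rule 6 [cold(fido) :- metal(pingu), visible(fido).]. New: cold(fido).
Round 4: rule 11 [stale(fido) :- hot(pingu), cold(fido).]; rule 12 [active(d) :- cold(fido), bird(fido).]. New: stale(fido), active(d).
Closure: {active(d), bird(fido), cold(fido), green(fido), has_feathers(pingu), hot(pingu), large(fido), metal(pingu), penguin(fido), ready(fido), stale(fido), swims(d), valid(d), visible(fido)} — 14 facts.

14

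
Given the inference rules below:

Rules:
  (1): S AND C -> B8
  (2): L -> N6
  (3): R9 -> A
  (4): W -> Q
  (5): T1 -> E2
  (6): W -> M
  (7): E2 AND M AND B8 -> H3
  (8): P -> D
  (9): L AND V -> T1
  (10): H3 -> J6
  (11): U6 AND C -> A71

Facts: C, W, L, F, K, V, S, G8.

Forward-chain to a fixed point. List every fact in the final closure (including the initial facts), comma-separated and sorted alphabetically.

[1] (1) [S AND C -> B8]; (2) [L -> N6]; (4) [W -> Q]; (6) [W -> M]; (9) [L AND V -> T1]. ⇒ new: B8, N6, Q, M, T1.
[2] (5) [T1 -> E2]. ⇒ new: E2.
[3] (7) [E2 AND M AND B8 -> H3]. ⇒ new: H3.
[4] (10) [H3 -> J6]. ⇒ new: J6.

B8, C, E2, F, G8, H3, J6, K, L, M, N6, Q, S, T1, V, W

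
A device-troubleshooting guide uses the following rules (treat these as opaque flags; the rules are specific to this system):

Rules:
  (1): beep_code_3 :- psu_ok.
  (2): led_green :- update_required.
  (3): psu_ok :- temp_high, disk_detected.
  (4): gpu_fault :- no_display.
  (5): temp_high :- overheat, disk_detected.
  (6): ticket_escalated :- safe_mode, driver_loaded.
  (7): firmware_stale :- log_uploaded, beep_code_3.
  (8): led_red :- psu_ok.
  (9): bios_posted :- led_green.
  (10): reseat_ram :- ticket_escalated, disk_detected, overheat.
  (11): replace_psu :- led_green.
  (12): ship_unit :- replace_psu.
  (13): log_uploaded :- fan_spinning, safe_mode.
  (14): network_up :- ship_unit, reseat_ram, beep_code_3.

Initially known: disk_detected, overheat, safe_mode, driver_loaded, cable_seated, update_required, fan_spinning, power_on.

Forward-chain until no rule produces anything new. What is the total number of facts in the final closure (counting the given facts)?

21

Round 1 fires (2), (5), (6), (13), giving led_green, temp_high, ticket_escalated, log_uploaded.
Round 2 fires (3), (9), (10), (11), giving psu_ok, bios_posted, reseat_ram, replace_psu.
Round 3 fires (1), (8), (12), giving beep_code_3, led_red, ship_unit.
Round 4 fires (7), (14), giving firmware_stale, network_up.
Closure: {beep_code_3, bios_posted, cable_seated, disk_detected, driver_loaded, fan_spinning, firmware_stale, led_green, led_red, log_uploaded, network_up, overheat, power_on, psu_ok, replace_psu, reseat_ram, safe_mode, ship_unit, temp_high, ticket_escalated, update_required} — 21 facts.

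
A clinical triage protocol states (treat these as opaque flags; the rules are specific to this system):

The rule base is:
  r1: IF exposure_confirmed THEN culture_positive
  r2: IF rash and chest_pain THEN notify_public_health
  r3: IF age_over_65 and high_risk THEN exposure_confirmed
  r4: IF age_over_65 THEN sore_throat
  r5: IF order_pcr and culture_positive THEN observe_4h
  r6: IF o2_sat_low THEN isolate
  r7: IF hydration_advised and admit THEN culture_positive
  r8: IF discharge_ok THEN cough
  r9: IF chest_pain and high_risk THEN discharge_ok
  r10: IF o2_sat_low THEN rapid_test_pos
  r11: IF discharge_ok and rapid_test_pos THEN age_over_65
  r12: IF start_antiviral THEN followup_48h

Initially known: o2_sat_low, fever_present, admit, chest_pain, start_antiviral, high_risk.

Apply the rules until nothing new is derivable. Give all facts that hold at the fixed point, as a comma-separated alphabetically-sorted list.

admit, age_over_65, chest_pain, cough, culture_positive, discharge_ok, exposure_confirmed, fever_present, followup_48h, high_risk, isolate, o2_sat_low, rapid_test_pos, sore_throat, start_antiviral

[1] r6 [IF o2_sat_low THEN isolate]; r9 [IF chest_pain and high_risk THEN discharge_ok]; r10 [IF o2_sat_low THEN rapid_test_pos]; r12 [IF start_antiviral THEN followup_48h]. ⇒ new: isolate, discharge_ok, rapid_test_pos, followup_48h.
[2] r8 [IF discharge_ok THEN cough]; r11 [IF discharge_ok and rapid_test_pos THEN age_over_65]. ⇒ new: cough, age_over_65.
[3] r3 [IF age_over_65 and high_risk THEN exposure_confirmed]; r4 [IF age_over_65 THEN sore_throat]. ⇒ new: exposure_confirmed, sore_throat.
[4] r1 [IF exposure_confirmed THEN culture_positive]. ⇒ new: culture_positive.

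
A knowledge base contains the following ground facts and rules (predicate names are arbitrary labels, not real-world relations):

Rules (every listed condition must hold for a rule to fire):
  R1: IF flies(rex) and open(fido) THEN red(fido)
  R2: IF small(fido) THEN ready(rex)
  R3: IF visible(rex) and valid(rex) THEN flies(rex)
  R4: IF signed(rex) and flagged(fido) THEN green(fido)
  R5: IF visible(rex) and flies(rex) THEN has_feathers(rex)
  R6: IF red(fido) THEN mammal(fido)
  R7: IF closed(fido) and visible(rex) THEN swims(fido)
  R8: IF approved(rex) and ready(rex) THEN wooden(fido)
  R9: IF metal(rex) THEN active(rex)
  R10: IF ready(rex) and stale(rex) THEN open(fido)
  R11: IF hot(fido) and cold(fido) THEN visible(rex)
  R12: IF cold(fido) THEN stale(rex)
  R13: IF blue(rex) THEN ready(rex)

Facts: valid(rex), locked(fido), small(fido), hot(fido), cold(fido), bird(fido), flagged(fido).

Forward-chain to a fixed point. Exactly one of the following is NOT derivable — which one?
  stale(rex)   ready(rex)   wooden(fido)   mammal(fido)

Round 1 — R2, R11, R12, derive ready(rex), visible(rex), stale(rex).
Round 2 — R3, R10, derive flies(rex), open(fido).
Round 3 — R1, R5, derive red(fido), has_feathers(rex).
Round 4 — R6, derive mammal(fido).
Derived: ready(rex) (round 1), stale(rex) (round 1), mammal(fido) (round 4). wooden(fido) never appears in any round.

wooden(fido)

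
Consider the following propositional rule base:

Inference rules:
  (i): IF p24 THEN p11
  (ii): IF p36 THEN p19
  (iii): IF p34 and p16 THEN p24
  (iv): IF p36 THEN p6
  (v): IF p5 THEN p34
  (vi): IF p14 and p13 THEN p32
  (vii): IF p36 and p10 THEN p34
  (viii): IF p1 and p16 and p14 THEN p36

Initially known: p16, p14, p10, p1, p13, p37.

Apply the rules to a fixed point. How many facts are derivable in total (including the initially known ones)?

Round 1: (vi) [IF p14 and p13 THEN p32]; (viii) [IF p1 and p16 and p14 THEN p36]. Adds p32, p36.
Round 2: (ii) [IF p36 THEN p19]; (iv) [IF p36 THEN p6]; (vii) [IF p36 and p10 THEN p34]. Adds p19, p6, p34.
Round 3: (iii) [IF p34 and p16 THEN p24]. Adds p24.
Round 4: (i) [IF p24 THEN p11]. Adds p11.
Closure: {p1, p10, p11, p13, p14, p16, p19, p24, p32, p34, p36, p37, p6} — 13 facts.

13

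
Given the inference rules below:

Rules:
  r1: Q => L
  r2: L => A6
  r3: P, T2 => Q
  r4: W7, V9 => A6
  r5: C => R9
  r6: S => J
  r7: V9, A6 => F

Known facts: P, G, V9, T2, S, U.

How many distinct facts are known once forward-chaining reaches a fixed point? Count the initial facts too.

11

Round 1 — r3, r6, derive Q, J.
Round 2 — r1, derive L.
Round 3 — r2, derive A6.
Round 4 — r7, derive F.
Closure: {A6, F, G, J, L, P, Q, S, T2, U, V9} — 11 facts.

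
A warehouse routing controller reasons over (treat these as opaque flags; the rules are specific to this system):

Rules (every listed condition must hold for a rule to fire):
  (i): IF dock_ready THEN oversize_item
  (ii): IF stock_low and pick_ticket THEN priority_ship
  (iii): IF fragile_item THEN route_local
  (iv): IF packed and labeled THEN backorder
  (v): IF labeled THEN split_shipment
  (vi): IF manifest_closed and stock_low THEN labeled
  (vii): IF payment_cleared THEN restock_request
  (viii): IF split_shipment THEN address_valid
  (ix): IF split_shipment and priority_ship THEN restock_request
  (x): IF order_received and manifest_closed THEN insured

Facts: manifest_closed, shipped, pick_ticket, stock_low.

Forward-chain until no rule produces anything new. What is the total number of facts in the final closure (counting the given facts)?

[1] (ii) [IF stock_low and pick_ticket THEN priority_ship]; (vi) [IF manifest_closed and stock_low THEN labeled]. ⇒ new: priority_ship, labeled.
[2] (v) [IF labeled THEN split_shipment]. ⇒ new: split_shipment.
[3] (viii) [IF split_shipment THEN address_valid]; (ix) [IF split_shipment and priority_ship THEN restock_request]. ⇒ new: address_valid, restock_request.
Closure: {address_valid, labeled, manifest_closed, pick_ticket, priority_ship, restock_request, shipped, split_shipment, stock_low} — 9 facts.

9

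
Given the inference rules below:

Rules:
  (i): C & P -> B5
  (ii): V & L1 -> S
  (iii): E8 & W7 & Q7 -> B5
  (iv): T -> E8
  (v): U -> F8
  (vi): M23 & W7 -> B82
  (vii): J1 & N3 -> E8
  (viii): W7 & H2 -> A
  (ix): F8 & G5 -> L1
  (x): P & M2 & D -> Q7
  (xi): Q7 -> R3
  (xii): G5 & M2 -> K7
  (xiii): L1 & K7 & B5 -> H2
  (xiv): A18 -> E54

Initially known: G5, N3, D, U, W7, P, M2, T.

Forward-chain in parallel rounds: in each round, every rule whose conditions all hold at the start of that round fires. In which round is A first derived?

Round 1 — (iv), (v), (x), (xii), derive E8, F8, Q7, K7.
Round 2 — (iii), (ix), (xi), derive B5, L1, R3.
Round 3 — (xiii), derive H2.
Round 4 — (viii), derive A.
A first appears in round 4.

4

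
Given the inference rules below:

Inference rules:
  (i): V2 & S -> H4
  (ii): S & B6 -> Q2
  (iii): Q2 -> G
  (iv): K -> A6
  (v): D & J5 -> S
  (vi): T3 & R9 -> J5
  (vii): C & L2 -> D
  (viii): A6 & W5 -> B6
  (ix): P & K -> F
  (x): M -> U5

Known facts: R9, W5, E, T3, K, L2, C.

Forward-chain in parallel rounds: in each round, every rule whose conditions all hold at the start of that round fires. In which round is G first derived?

Round 1: (iv) [K -> A6]; (vi) [T3 & R9 -> J5]; (vii) [C & L2 -> D]. Adds A6, J5, D.
Round 2: (v) [D & J5 -> S]; (viii) [A6 & W5 -> B6]. Adds S, B6.
Round 3: (ii) [S & B6 -> Q2]. Adds Q2.
Round 4: (iii) [Q2 -> G]. Adds G.
G first appears in round 4.

4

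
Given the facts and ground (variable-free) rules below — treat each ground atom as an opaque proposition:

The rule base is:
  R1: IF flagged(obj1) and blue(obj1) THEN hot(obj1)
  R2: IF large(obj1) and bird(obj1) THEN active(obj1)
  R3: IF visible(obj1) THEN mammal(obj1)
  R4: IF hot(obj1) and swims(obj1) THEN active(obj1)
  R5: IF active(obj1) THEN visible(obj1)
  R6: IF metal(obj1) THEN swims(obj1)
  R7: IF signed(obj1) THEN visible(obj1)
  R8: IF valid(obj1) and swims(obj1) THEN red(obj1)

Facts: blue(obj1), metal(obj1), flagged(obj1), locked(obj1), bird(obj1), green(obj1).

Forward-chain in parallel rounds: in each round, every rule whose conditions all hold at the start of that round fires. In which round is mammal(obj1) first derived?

[1] R1 [IF flagged(obj1) and blue(obj1) THEN hot(obj1)]; R6 [IF metal(obj1) THEN swims(obj1)]. ⇒ new: hot(obj1), swims(obj1).
[2] R4 [IF hot(obj1) and swims(obj1) THEN active(obj1)]. ⇒ new: active(obj1).
[3] R5 [IF active(obj1) THEN visible(obj1)]. ⇒ new: visible(obj1).
[4] R3 [IF visible(obj1) THEN mammal(obj1)]. ⇒ new: mammal(obj1).
mammal(obj1) first appears in round 4.

4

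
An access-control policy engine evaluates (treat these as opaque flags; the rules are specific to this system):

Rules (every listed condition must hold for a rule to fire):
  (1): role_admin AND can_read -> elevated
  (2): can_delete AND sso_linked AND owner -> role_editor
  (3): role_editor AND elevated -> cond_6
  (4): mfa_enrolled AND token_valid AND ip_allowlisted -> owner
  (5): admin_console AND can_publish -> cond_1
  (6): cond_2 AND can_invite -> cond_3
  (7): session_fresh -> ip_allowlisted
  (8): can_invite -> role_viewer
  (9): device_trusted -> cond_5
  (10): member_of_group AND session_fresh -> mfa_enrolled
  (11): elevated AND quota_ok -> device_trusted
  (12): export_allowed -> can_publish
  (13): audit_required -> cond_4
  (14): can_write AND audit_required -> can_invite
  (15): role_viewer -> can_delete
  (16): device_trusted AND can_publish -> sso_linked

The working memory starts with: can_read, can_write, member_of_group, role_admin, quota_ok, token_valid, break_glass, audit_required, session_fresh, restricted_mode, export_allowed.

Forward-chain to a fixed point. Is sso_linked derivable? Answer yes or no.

Round 1 fires (1), (7), (10), (12), (13), (14), giving elevated, ip_allowlisted, mfa_enrolled, can_publish, cond_4, can_invite.
Round 2 fires (4), (8), (11), giving owner, role_viewer, device_trusted.
Round 3 fires (9), (15), (16), giving cond_5, can_delete, sso_linked.
Round 4 fires (2), giving role_editor.
Round 5 fires (3), giving cond_6.
sso_linked appears in round 3, so it is derivable.

yes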